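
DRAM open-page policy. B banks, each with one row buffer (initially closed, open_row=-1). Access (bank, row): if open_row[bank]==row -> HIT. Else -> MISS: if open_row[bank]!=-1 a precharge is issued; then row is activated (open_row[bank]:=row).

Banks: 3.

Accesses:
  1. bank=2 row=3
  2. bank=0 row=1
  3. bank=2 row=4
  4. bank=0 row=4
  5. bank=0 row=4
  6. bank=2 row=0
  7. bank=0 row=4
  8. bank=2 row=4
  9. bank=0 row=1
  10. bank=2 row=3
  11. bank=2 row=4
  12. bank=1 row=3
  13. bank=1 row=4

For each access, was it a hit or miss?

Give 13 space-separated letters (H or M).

Acc 1: bank2 row3 -> MISS (open row3); precharges=0
Acc 2: bank0 row1 -> MISS (open row1); precharges=0
Acc 3: bank2 row4 -> MISS (open row4); precharges=1
Acc 4: bank0 row4 -> MISS (open row4); precharges=2
Acc 5: bank0 row4 -> HIT
Acc 6: bank2 row0 -> MISS (open row0); precharges=3
Acc 7: bank0 row4 -> HIT
Acc 8: bank2 row4 -> MISS (open row4); precharges=4
Acc 9: bank0 row1 -> MISS (open row1); precharges=5
Acc 10: bank2 row3 -> MISS (open row3); precharges=6
Acc 11: bank2 row4 -> MISS (open row4); precharges=7
Acc 12: bank1 row3 -> MISS (open row3); precharges=7
Acc 13: bank1 row4 -> MISS (open row4); precharges=8

Answer: M M M M H M H M M M M M M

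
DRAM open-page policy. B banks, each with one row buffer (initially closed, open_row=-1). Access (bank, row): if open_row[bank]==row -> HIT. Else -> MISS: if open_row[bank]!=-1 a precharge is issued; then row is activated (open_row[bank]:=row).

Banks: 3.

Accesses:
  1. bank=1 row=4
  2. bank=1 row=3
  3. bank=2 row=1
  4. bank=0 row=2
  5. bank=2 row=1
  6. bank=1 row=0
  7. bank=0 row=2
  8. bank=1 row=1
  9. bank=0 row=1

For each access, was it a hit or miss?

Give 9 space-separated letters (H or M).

Acc 1: bank1 row4 -> MISS (open row4); precharges=0
Acc 2: bank1 row3 -> MISS (open row3); precharges=1
Acc 3: bank2 row1 -> MISS (open row1); precharges=1
Acc 4: bank0 row2 -> MISS (open row2); precharges=1
Acc 5: bank2 row1 -> HIT
Acc 6: bank1 row0 -> MISS (open row0); precharges=2
Acc 7: bank0 row2 -> HIT
Acc 8: bank1 row1 -> MISS (open row1); precharges=3
Acc 9: bank0 row1 -> MISS (open row1); precharges=4

Answer: M M M M H M H M M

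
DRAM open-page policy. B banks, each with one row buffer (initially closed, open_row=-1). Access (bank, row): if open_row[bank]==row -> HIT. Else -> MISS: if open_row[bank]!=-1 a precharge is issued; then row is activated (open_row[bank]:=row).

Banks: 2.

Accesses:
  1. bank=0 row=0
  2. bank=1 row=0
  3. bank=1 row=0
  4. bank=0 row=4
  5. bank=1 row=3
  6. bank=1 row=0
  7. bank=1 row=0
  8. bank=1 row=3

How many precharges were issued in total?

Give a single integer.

Acc 1: bank0 row0 -> MISS (open row0); precharges=0
Acc 2: bank1 row0 -> MISS (open row0); precharges=0
Acc 3: bank1 row0 -> HIT
Acc 4: bank0 row4 -> MISS (open row4); precharges=1
Acc 5: bank1 row3 -> MISS (open row3); precharges=2
Acc 6: bank1 row0 -> MISS (open row0); precharges=3
Acc 7: bank1 row0 -> HIT
Acc 8: bank1 row3 -> MISS (open row3); precharges=4

Answer: 4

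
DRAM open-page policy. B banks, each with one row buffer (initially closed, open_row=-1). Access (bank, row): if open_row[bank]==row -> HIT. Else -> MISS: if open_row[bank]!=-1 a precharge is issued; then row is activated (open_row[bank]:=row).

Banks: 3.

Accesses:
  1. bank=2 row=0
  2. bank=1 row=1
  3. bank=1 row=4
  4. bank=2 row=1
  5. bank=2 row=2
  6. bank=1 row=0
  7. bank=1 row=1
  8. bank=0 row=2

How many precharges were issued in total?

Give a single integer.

Answer: 5

Derivation:
Acc 1: bank2 row0 -> MISS (open row0); precharges=0
Acc 2: bank1 row1 -> MISS (open row1); precharges=0
Acc 3: bank1 row4 -> MISS (open row4); precharges=1
Acc 4: bank2 row1 -> MISS (open row1); precharges=2
Acc 5: bank2 row2 -> MISS (open row2); precharges=3
Acc 6: bank1 row0 -> MISS (open row0); precharges=4
Acc 7: bank1 row1 -> MISS (open row1); precharges=5
Acc 8: bank0 row2 -> MISS (open row2); precharges=5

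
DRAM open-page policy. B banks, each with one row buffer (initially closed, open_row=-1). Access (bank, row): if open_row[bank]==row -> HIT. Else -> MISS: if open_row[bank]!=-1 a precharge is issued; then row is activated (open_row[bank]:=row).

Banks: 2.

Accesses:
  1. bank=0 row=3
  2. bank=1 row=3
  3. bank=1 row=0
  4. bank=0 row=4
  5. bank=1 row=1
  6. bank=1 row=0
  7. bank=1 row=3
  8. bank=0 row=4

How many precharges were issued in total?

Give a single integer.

Acc 1: bank0 row3 -> MISS (open row3); precharges=0
Acc 2: bank1 row3 -> MISS (open row3); precharges=0
Acc 3: bank1 row0 -> MISS (open row0); precharges=1
Acc 4: bank0 row4 -> MISS (open row4); precharges=2
Acc 5: bank1 row1 -> MISS (open row1); precharges=3
Acc 6: bank1 row0 -> MISS (open row0); precharges=4
Acc 7: bank1 row3 -> MISS (open row3); precharges=5
Acc 8: bank0 row4 -> HIT

Answer: 5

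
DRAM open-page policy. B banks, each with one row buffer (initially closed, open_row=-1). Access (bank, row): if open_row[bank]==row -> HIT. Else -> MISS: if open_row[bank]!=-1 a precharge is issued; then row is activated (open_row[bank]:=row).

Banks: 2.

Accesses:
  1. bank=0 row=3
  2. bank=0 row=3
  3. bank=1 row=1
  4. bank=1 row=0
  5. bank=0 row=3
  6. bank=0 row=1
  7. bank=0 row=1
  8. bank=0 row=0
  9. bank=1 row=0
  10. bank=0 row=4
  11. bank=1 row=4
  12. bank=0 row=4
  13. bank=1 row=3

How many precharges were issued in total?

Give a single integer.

Acc 1: bank0 row3 -> MISS (open row3); precharges=0
Acc 2: bank0 row3 -> HIT
Acc 3: bank1 row1 -> MISS (open row1); precharges=0
Acc 4: bank1 row0 -> MISS (open row0); precharges=1
Acc 5: bank0 row3 -> HIT
Acc 6: bank0 row1 -> MISS (open row1); precharges=2
Acc 7: bank0 row1 -> HIT
Acc 8: bank0 row0 -> MISS (open row0); precharges=3
Acc 9: bank1 row0 -> HIT
Acc 10: bank0 row4 -> MISS (open row4); precharges=4
Acc 11: bank1 row4 -> MISS (open row4); precharges=5
Acc 12: bank0 row4 -> HIT
Acc 13: bank1 row3 -> MISS (open row3); precharges=6

Answer: 6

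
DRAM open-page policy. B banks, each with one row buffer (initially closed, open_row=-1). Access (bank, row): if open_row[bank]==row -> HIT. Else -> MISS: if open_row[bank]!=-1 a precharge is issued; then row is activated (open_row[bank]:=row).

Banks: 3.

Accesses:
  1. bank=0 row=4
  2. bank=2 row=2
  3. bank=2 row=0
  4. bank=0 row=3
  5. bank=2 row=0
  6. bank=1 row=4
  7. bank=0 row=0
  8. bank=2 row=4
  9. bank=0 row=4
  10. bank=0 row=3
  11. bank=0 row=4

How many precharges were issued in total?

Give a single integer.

Answer: 7

Derivation:
Acc 1: bank0 row4 -> MISS (open row4); precharges=0
Acc 2: bank2 row2 -> MISS (open row2); precharges=0
Acc 3: bank2 row0 -> MISS (open row0); precharges=1
Acc 4: bank0 row3 -> MISS (open row3); precharges=2
Acc 5: bank2 row0 -> HIT
Acc 6: bank1 row4 -> MISS (open row4); precharges=2
Acc 7: bank0 row0 -> MISS (open row0); precharges=3
Acc 8: bank2 row4 -> MISS (open row4); precharges=4
Acc 9: bank0 row4 -> MISS (open row4); precharges=5
Acc 10: bank0 row3 -> MISS (open row3); precharges=6
Acc 11: bank0 row4 -> MISS (open row4); precharges=7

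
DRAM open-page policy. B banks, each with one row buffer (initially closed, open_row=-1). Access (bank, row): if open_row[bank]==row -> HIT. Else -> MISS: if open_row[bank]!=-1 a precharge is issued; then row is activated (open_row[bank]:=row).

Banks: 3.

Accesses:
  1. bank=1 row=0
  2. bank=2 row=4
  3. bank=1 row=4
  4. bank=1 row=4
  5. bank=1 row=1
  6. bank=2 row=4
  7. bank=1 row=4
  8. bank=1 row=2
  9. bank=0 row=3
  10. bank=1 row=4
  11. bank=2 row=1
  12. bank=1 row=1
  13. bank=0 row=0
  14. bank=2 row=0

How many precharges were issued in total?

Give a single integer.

Answer: 9

Derivation:
Acc 1: bank1 row0 -> MISS (open row0); precharges=0
Acc 2: bank2 row4 -> MISS (open row4); precharges=0
Acc 3: bank1 row4 -> MISS (open row4); precharges=1
Acc 4: bank1 row4 -> HIT
Acc 5: bank1 row1 -> MISS (open row1); precharges=2
Acc 6: bank2 row4 -> HIT
Acc 7: bank1 row4 -> MISS (open row4); precharges=3
Acc 8: bank1 row2 -> MISS (open row2); precharges=4
Acc 9: bank0 row3 -> MISS (open row3); precharges=4
Acc 10: bank1 row4 -> MISS (open row4); precharges=5
Acc 11: bank2 row1 -> MISS (open row1); precharges=6
Acc 12: bank1 row1 -> MISS (open row1); precharges=7
Acc 13: bank0 row0 -> MISS (open row0); precharges=8
Acc 14: bank2 row0 -> MISS (open row0); precharges=9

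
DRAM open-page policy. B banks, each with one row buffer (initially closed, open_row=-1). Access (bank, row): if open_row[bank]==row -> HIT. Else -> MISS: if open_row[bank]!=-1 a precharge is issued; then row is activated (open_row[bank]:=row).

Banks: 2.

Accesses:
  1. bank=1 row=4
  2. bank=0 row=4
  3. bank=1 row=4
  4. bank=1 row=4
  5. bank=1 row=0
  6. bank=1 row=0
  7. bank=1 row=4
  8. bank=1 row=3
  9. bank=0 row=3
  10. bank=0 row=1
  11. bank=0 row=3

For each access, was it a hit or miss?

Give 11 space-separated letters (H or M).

Acc 1: bank1 row4 -> MISS (open row4); precharges=0
Acc 2: bank0 row4 -> MISS (open row4); precharges=0
Acc 3: bank1 row4 -> HIT
Acc 4: bank1 row4 -> HIT
Acc 5: bank1 row0 -> MISS (open row0); precharges=1
Acc 6: bank1 row0 -> HIT
Acc 7: bank1 row4 -> MISS (open row4); precharges=2
Acc 8: bank1 row3 -> MISS (open row3); precharges=3
Acc 9: bank0 row3 -> MISS (open row3); precharges=4
Acc 10: bank0 row1 -> MISS (open row1); precharges=5
Acc 11: bank0 row3 -> MISS (open row3); precharges=6

Answer: M M H H M H M M M M M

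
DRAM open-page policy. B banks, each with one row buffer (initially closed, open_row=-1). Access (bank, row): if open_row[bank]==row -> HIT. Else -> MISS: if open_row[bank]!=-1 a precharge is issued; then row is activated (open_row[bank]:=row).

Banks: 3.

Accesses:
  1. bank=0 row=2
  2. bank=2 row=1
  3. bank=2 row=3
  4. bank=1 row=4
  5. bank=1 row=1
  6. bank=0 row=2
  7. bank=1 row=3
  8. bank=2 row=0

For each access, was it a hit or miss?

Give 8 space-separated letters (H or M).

Answer: M M M M M H M M

Derivation:
Acc 1: bank0 row2 -> MISS (open row2); precharges=0
Acc 2: bank2 row1 -> MISS (open row1); precharges=0
Acc 3: bank2 row3 -> MISS (open row3); precharges=1
Acc 4: bank1 row4 -> MISS (open row4); precharges=1
Acc 5: bank1 row1 -> MISS (open row1); precharges=2
Acc 6: bank0 row2 -> HIT
Acc 7: bank1 row3 -> MISS (open row3); precharges=3
Acc 8: bank2 row0 -> MISS (open row0); precharges=4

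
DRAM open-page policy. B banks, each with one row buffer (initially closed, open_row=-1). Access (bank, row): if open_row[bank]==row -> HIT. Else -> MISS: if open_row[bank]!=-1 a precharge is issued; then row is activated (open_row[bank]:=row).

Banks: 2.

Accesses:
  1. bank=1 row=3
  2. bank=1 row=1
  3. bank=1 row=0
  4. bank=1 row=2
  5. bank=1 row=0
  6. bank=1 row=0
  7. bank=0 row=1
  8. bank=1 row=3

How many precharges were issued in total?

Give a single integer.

Acc 1: bank1 row3 -> MISS (open row3); precharges=0
Acc 2: bank1 row1 -> MISS (open row1); precharges=1
Acc 3: bank1 row0 -> MISS (open row0); precharges=2
Acc 4: bank1 row2 -> MISS (open row2); precharges=3
Acc 5: bank1 row0 -> MISS (open row0); precharges=4
Acc 6: bank1 row0 -> HIT
Acc 7: bank0 row1 -> MISS (open row1); precharges=4
Acc 8: bank1 row3 -> MISS (open row3); precharges=5

Answer: 5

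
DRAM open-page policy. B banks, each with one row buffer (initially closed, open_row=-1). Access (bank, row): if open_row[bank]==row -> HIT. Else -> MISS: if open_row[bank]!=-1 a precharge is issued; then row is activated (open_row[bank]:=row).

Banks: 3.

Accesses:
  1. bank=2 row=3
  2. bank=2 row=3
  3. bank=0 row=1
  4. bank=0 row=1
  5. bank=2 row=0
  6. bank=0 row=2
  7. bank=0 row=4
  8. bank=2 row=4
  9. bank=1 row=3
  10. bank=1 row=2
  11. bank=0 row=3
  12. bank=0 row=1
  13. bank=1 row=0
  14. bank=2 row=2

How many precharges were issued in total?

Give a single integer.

Answer: 9

Derivation:
Acc 1: bank2 row3 -> MISS (open row3); precharges=0
Acc 2: bank2 row3 -> HIT
Acc 3: bank0 row1 -> MISS (open row1); precharges=0
Acc 4: bank0 row1 -> HIT
Acc 5: bank2 row0 -> MISS (open row0); precharges=1
Acc 6: bank0 row2 -> MISS (open row2); precharges=2
Acc 7: bank0 row4 -> MISS (open row4); precharges=3
Acc 8: bank2 row4 -> MISS (open row4); precharges=4
Acc 9: bank1 row3 -> MISS (open row3); precharges=4
Acc 10: bank1 row2 -> MISS (open row2); precharges=5
Acc 11: bank0 row3 -> MISS (open row3); precharges=6
Acc 12: bank0 row1 -> MISS (open row1); precharges=7
Acc 13: bank1 row0 -> MISS (open row0); precharges=8
Acc 14: bank2 row2 -> MISS (open row2); precharges=9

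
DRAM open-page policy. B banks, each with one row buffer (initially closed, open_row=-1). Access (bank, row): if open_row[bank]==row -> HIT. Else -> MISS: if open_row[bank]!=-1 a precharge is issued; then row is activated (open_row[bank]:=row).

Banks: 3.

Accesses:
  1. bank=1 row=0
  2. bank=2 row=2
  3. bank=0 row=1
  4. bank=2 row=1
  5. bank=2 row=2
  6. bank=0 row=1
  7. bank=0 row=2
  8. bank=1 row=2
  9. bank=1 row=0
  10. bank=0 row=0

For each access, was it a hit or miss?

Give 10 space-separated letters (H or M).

Acc 1: bank1 row0 -> MISS (open row0); precharges=0
Acc 2: bank2 row2 -> MISS (open row2); precharges=0
Acc 3: bank0 row1 -> MISS (open row1); precharges=0
Acc 4: bank2 row1 -> MISS (open row1); precharges=1
Acc 5: bank2 row2 -> MISS (open row2); precharges=2
Acc 6: bank0 row1 -> HIT
Acc 7: bank0 row2 -> MISS (open row2); precharges=3
Acc 8: bank1 row2 -> MISS (open row2); precharges=4
Acc 9: bank1 row0 -> MISS (open row0); precharges=5
Acc 10: bank0 row0 -> MISS (open row0); precharges=6

Answer: M M M M M H M M M M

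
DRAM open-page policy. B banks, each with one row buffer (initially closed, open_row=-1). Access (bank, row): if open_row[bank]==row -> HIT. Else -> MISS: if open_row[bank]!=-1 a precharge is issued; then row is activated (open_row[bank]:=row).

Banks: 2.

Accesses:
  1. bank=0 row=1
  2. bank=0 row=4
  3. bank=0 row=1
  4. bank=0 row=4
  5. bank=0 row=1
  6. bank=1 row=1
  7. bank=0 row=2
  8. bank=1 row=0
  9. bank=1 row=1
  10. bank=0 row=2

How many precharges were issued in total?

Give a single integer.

Answer: 7

Derivation:
Acc 1: bank0 row1 -> MISS (open row1); precharges=0
Acc 2: bank0 row4 -> MISS (open row4); precharges=1
Acc 3: bank0 row1 -> MISS (open row1); precharges=2
Acc 4: bank0 row4 -> MISS (open row4); precharges=3
Acc 5: bank0 row1 -> MISS (open row1); precharges=4
Acc 6: bank1 row1 -> MISS (open row1); precharges=4
Acc 7: bank0 row2 -> MISS (open row2); precharges=5
Acc 8: bank1 row0 -> MISS (open row0); precharges=6
Acc 9: bank1 row1 -> MISS (open row1); precharges=7
Acc 10: bank0 row2 -> HIT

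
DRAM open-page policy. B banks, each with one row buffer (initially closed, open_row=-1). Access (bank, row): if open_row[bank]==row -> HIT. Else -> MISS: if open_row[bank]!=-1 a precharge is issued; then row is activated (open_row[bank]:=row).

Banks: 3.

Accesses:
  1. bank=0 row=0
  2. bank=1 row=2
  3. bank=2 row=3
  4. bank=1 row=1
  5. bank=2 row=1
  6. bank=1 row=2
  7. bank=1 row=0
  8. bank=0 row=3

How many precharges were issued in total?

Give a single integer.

Answer: 5

Derivation:
Acc 1: bank0 row0 -> MISS (open row0); precharges=0
Acc 2: bank1 row2 -> MISS (open row2); precharges=0
Acc 3: bank2 row3 -> MISS (open row3); precharges=0
Acc 4: bank1 row1 -> MISS (open row1); precharges=1
Acc 5: bank2 row1 -> MISS (open row1); precharges=2
Acc 6: bank1 row2 -> MISS (open row2); precharges=3
Acc 7: bank1 row0 -> MISS (open row0); precharges=4
Acc 8: bank0 row3 -> MISS (open row3); precharges=5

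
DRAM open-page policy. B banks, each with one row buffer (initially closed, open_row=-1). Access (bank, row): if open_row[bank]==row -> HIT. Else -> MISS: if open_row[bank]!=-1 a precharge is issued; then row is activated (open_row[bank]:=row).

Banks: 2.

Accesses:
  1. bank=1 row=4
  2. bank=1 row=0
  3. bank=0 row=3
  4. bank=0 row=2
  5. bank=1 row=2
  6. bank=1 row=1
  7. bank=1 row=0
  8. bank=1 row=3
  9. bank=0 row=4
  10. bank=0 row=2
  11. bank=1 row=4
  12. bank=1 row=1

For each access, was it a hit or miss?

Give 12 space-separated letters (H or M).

Acc 1: bank1 row4 -> MISS (open row4); precharges=0
Acc 2: bank1 row0 -> MISS (open row0); precharges=1
Acc 3: bank0 row3 -> MISS (open row3); precharges=1
Acc 4: bank0 row2 -> MISS (open row2); precharges=2
Acc 5: bank1 row2 -> MISS (open row2); precharges=3
Acc 6: bank1 row1 -> MISS (open row1); precharges=4
Acc 7: bank1 row0 -> MISS (open row0); precharges=5
Acc 8: bank1 row3 -> MISS (open row3); precharges=6
Acc 9: bank0 row4 -> MISS (open row4); precharges=7
Acc 10: bank0 row2 -> MISS (open row2); precharges=8
Acc 11: bank1 row4 -> MISS (open row4); precharges=9
Acc 12: bank1 row1 -> MISS (open row1); precharges=10

Answer: M M M M M M M M M M M M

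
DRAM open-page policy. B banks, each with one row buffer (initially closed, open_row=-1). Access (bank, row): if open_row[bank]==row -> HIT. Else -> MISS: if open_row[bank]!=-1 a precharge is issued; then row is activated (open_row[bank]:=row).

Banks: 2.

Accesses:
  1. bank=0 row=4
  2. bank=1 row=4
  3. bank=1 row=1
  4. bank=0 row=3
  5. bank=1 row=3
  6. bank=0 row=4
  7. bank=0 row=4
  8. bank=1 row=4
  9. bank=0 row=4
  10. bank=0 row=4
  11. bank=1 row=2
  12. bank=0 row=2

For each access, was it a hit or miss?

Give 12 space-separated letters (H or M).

Acc 1: bank0 row4 -> MISS (open row4); precharges=0
Acc 2: bank1 row4 -> MISS (open row4); precharges=0
Acc 3: bank1 row1 -> MISS (open row1); precharges=1
Acc 4: bank0 row3 -> MISS (open row3); precharges=2
Acc 5: bank1 row3 -> MISS (open row3); precharges=3
Acc 6: bank0 row4 -> MISS (open row4); precharges=4
Acc 7: bank0 row4 -> HIT
Acc 8: bank1 row4 -> MISS (open row4); precharges=5
Acc 9: bank0 row4 -> HIT
Acc 10: bank0 row4 -> HIT
Acc 11: bank1 row2 -> MISS (open row2); precharges=6
Acc 12: bank0 row2 -> MISS (open row2); precharges=7

Answer: M M M M M M H M H H M M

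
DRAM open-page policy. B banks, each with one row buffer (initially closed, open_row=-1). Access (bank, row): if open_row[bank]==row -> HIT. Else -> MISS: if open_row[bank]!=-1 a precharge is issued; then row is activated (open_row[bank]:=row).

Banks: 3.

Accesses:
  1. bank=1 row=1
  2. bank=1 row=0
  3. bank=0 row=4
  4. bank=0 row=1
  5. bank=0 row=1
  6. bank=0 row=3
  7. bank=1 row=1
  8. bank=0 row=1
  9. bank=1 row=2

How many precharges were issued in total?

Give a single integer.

Answer: 6

Derivation:
Acc 1: bank1 row1 -> MISS (open row1); precharges=0
Acc 2: bank1 row0 -> MISS (open row0); precharges=1
Acc 3: bank0 row4 -> MISS (open row4); precharges=1
Acc 4: bank0 row1 -> MISS (open row1); precharges=2
Acc 5: bank0 row1 -> HIT
Acc 6: bank0 row3 -> MISS (open row3); precharges=3
Acc 7: bank1 row1 -> MISS (open row1); precharges=4
Acc 8: bank0 row1 -> MISS (open row1); precharges=5
Acc 9: bank1 row2 -> MISS (open row2); precharges=6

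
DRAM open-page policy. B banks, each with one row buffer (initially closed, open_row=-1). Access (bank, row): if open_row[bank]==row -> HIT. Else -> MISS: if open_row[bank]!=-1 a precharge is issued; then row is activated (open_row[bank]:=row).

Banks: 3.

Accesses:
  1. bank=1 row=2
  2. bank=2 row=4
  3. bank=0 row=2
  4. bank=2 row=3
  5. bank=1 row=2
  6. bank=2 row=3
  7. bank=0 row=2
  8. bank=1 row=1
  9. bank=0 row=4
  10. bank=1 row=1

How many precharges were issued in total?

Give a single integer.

Answer: 3

Derivation:
Acc 1: bank1 row2 -> MISS (open row2); precharges=0
Acc 2: bank2 row4 -> MISS (open row4); precharges=0
Acc 3: bank0 row2 -> MISS (open row2); precharges=0
Acc 4: bank2 row3 -> MISS (open row3); precharges=1
Acc 5: bank1 row2 -> HIT
Acc 6: bank2 row3 -> HIT
Acc 7: bank0 row2 -> HIT
Acc 8: bank1 row1 -> MISS (open row1); precharges=2
Acc 9: bank0 row4 -> MISS (open row4); precharges=3
Acc 10: bank1 row1 -> HIT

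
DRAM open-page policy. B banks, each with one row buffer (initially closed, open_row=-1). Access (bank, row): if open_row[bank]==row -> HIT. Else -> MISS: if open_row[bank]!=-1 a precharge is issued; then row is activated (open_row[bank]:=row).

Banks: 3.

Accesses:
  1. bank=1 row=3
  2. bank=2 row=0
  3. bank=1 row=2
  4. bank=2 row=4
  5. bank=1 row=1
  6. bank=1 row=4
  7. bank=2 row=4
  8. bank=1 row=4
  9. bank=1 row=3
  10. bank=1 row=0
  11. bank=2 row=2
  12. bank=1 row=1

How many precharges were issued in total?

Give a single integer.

Acc 1: bank1 row3 -> MISS (open row3); precharges=0
Acc 2: bank2 row0 -> MISS (open row0); precharges=0
Acc 3: bank1 row2 -> MISS (open row2); precharges=1
Acc 4: bank2 row4 -> MISS (open row4); precharges=2
Acc 5: bank1 row1 -> MISS (open row1); precharges=3
Acc 6: bank1 row4 -> MISS (open row4); precharges=4
Acc 7: bank2 row4 -> HIT
Acc 8: bank1 row4 -> HIT
Acc 9: bank1 row3 -> MISS (open row3); precharges=5
Acc 10: bank1 row0 -> MISS (open row0); precharges=6
Acc 11: bank2 row2 -> MISS (open row2); precharges=7
Acc 12: bank1 row1 -> MISS (open row1); precharges=8

Answer: 8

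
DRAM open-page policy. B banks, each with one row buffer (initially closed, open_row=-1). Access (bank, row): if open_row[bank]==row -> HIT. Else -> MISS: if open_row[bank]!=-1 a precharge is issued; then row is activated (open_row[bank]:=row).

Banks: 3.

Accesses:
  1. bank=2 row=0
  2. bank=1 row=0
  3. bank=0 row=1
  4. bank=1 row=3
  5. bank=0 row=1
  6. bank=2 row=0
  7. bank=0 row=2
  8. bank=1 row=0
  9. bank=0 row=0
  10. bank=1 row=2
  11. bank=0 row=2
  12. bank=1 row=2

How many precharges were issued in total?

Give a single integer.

Answer: 6

Derivation:
Acc 1: bank2 row0 -> MISS (open row0); precharges=0
Acc 2: bank1 row0 -> MISS (open row0); precharges=0
Acc 3: bank0 row1 -> MISS (open row1); precharges=0
Acc 4: bank1 row3 -> MISS (open row3); precharges=1
Acc 5: bank0 row1 -> HIT
Acc 6: bank2 row0 -> HIT
Acc 7: bank0 row2 -> MISS (open row2); precharges=2
Acc 8: bank1 row0 -> MISS (open row0); precharges=3
Acc 9: bank0 row0 -> MISS (open row0); precharges=4
Acc 10: bank1 row2 -> MISS (open row2); precharges=5
Acc 11: bank0 row2 -> MISS (open row2); precharges=6
Acc 12: bank1 row2 -> HIT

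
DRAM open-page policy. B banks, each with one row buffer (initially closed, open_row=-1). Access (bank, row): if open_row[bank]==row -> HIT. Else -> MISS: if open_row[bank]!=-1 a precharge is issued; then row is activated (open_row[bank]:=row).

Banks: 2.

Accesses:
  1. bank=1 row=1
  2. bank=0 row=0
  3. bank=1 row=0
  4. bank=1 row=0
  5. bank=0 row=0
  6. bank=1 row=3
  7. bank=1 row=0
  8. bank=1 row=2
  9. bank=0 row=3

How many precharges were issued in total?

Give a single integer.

Acc 1: bank1 row1 -> MISS (open row1); precharges=0
Acc 2: bank0 row0 -> MISS (open row0); precharges=0
Acc 3: bank1 row0 -> MISS (open row0); precharges=1
Acc 4: bank1 row0 -> HIT
Acc 5: bank0 row0 -> HIT
Acc 6: bank1 row3 -> MISS (open row3); precharges=2
Acc 7: bank1 row0 -> MISS (open row0); precharges=3
Acc 8: bank1 row2 -> MISS (open row2); precharges=4
Acc 9: bank0 row3 -> MISS (open row3); precharges=5

Answer: 5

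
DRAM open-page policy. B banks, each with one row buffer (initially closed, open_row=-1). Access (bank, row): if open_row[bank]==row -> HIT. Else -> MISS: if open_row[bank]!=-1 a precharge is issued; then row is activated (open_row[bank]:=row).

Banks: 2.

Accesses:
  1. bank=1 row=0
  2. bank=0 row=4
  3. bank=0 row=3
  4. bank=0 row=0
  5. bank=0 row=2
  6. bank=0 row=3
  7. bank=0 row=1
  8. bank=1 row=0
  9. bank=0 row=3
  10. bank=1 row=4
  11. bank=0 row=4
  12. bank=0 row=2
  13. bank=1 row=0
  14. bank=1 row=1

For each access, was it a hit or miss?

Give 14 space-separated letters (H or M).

Acc 1: bank1 row0 -> MISS (open row0); precharges=0
Acc 2: bank0 row4 -> MISS (open row4); precharges=0
Acc 3: bank0 row3 -> MISS (open row3); precharges=1
Acc 4: bank0 row0 -> MISS (open row0); precharges=2
Acc 5: bank0 row2 -> MISS (open row2); precharges=3
Acc 6: bank0 row3 -> MISS (open row3); precharges=4
Acc 7: bank0 row1 -> MISS (open row1); precharges=5
Acc 8: bank1 row0 -> HIT
Acc 9: bank0 row3 -> MISS (open row3); precharges=6
Acc 10: bank1 row4 -> MISS (open row4); precharges=7
Acc 11: bank0 row4 -> MISS (open row4); precharges=8
Acc 12: bank0 row2 -> MISS (open row2); precharges=9
Acc 13: bank1 row0 -> MISS (open row0); precharges=10
Acc 14: bank1 row1 -> MISS (open row1); precharges=11

Answer: M M M M M M M H M M M M M M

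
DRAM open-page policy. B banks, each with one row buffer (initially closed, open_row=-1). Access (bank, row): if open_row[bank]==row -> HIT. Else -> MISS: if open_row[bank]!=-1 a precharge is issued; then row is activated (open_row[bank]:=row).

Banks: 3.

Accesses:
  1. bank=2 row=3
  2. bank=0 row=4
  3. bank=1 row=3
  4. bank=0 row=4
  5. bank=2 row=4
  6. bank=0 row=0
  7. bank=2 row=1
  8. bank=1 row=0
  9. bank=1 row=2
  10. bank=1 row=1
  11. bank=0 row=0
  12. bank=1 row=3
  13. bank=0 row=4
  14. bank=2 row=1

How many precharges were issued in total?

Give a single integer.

Acc 1: bank2 row3 -> MISS (open row3); precharges=0
Acc 2: bank0 row4 -> MISS (open row4); precharges=0
Acc 3: bank1 row3 -> MISS (open row3); precharges=0
Acc 4: bank0 row4 -> HIT
Acc 5: bank2 row4 -> MISS (open row4); precharges=1
Acc 6: bank0 row0 -> MISS (open row0); precharges=2
Acc 7: bank2 row1 -> MISS (open row1); precharges=3
Acc 8: bank1 row0 -> MISS (open row0); precharges=4
Acc 9: bank1 row2 -> MISS (open row2); precharges=5
Acc 10: bank1 row1 -> MISS (open row1); precharges=6
Acc 11: bank0 row0 -> HIT
Acc 12: bank1 row3 -> MISS (open row3); precharges=7
Acc 13: bank0 row4 -> MISS (open row4); precharges=8
Acc 14: bank2 row1 -> HIT

Answer: 8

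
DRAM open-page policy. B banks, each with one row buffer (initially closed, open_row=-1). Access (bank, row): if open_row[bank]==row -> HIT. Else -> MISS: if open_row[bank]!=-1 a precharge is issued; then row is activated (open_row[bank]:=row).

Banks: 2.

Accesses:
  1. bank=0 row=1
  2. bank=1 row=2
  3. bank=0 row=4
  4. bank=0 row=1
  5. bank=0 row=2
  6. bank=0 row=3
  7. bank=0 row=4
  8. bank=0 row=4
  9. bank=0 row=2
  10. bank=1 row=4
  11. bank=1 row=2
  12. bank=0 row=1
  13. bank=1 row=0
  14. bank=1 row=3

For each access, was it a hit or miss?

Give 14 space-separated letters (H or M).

Answer: M M M M M M M H M M M M M M

Derivation:
Acc 1: bank0 row1 -> MISS (open row1); precharges=0
Acc 2: bank1 row2 -> MISS (open row2); precharges=0
Acc 3: bank0 row4 -> MISS (open row4); precharges=1
Acc 4: bank0 row1 -> MISS (open row1); precharges=2
Acc 5: bank0 row2 -> MISS (open row2); precharges=3
Acc 6: bank0 row3 -> MISS (open row3); precharges=4
Acc 7: bank0 row4 -> MISS (open row4); precharges=5
Acc 8: bank0 row4 -> HIT
Acc 9: bank0 row2 -> MISS (open row2); precharges=6
Acc 10: bank1 row4 -> MISS (open row4); precharges=7
Acc 11: bank1 row2 -> MISS (open row2); precharges=8
Acc 12: bank0 row1 -> MISS (open row1); precharges=9
Acc 13: bank1 row0 -> MISS (open row0); precharges=10
Acc 14: bank1 row3 -> MISS (open row3); precharges=11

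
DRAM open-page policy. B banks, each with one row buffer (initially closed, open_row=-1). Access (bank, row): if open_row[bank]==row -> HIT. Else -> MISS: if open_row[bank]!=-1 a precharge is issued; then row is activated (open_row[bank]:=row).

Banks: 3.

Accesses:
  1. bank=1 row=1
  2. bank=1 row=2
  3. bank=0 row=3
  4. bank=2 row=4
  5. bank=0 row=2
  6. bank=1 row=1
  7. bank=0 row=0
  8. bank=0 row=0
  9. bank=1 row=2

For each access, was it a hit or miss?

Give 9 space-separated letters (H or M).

Answer: M M M M M M M H M

Derivation:
Acc 1: bank1 row1 -> MISS (open row1); precharges=0
Acc 2: bank1 row2 -> MISS (open row2); precharges=1
Acc 3: bank0 row3 -> MISS (open row3); precharges=1
Acc 4: bank2 row4 -> MISS (open row4); precharges=1
Acc 5: bank0 row2 -> MISS (open row2); precharges=2
Acc 6: bank1 row1 -> MISS (open row1); precharges=3
Acc 7: bank0 row0 -> MISS (open row0); precharges=4
Acc 8: bank0 row0 -> HIT
Acc 9: bank1 row2 -> MISS (open row2); precharges=5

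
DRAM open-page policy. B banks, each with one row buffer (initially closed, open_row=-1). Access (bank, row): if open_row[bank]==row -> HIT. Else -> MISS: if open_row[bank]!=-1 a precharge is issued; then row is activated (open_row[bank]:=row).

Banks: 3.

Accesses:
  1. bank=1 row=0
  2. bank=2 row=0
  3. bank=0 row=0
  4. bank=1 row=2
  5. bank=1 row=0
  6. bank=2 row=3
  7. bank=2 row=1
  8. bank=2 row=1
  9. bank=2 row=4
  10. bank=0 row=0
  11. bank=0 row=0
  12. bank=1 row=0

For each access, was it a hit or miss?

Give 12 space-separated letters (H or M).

Acc 1: bank1 row0 -> MISS (open row0); precharges=0
Acc 2: bank2 row0 -> MISS (open row0); precharges=0
Acc 3: bank0 row0 -> MISS (open row0); precharges=0
Acc 4: bank1 row2 -> MISS (open row2); precharges=1
Acc 5: bank1 row0 -> MISS (open row0); precharges=2
Acc 6: bank2 row3 -> MISS (open row3); precharges=3
Acc 7: bank2 row1 -> MISS (open row1); precharges=4
Acc 8: bank2 row1 -> HIT
Acc 9: bank2 row4 -> MISS (open row4); precharges=5
Acc 10: bank0 row0 -> HIT
Acc 11: bank0 row0 -> HIT
Acc 12: bank1 row0 -> HIT

Answer: M M M M M M M H M H H H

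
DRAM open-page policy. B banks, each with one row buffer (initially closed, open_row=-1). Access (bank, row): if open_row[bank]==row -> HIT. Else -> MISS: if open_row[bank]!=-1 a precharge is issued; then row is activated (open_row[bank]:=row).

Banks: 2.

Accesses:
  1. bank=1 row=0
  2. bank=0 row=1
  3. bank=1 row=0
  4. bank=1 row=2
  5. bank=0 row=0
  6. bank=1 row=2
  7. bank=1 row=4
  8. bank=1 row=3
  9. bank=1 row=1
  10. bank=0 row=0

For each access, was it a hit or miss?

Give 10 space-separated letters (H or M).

Answer: M M H M M H M M M H

Derivation:
Acc 1: bank1 row0 -> MISS (open row0); precharges=0
Acc 2: bank0 row1 -> MISS (open row1); precharges=0
Acc 3: bank1 row0 -> HIT
Acc 4: bank1 row2 -> MISS (open row2); precharges=1
Acc 5: bank0 row0 -> MISS (open row0); precharges=2
Acc 6: bank1 row2 -> HIT
Acc 7: bank1 row4 -> MISS (open row4); precharges=3
Acc 8: bank1 row3 -> MISS (open row3); precharges=4
Acc 9: bank1 row1 -> MISS (open row1); precharges=5
Acc 10: bank0 row0 -> HIT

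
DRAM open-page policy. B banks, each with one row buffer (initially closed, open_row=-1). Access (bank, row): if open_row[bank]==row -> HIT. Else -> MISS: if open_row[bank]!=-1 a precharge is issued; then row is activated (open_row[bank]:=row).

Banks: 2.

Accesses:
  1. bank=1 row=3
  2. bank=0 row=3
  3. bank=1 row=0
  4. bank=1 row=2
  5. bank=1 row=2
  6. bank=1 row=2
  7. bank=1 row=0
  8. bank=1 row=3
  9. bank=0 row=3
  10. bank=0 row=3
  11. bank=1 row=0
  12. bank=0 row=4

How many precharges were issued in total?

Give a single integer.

Acc 1: bank1 row3 -> MISS (open row3); precharges=0
Acc 2: bank0 row3 -> MISS (open row3); precharges=0
Acc 3: bank1 row0 -> MISS (open row0); precharges=1
Acc 4: bank1 row2 -> MISS (open row2); precharges=2
Acc 5: bank1 row2 -> HIT
Acc 6: bank1 row2 -> HIT
Acc 7: bank1 row0 -> MISS (open row0); precharges=3
Acc 8: bank1 row3 -> MISS (open row3); precharges=4
Acc 9: bank0 row3 -> HIT
Acc 10: bank0 row3 -> HIT
Acc 11: bank1 row0 -> MISS (open row0); precharges=5
Acc 12: bank0 row4 -> MISS (open row4); precharges=6

Answer: 6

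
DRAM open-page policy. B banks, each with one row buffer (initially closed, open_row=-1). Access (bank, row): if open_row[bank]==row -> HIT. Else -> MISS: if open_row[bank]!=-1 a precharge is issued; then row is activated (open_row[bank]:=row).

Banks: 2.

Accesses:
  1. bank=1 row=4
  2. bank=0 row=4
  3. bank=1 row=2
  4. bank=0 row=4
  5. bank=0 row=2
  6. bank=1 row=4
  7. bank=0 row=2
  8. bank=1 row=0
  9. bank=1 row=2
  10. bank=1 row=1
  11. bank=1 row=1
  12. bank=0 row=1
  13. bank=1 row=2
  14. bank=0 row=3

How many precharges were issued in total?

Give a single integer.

Acc 1: bank1 row4 -> MISS (open row4); precharges=0
Acc 2: bank0 row4 -> MISS (open row4); precharges=0
Acc 3: bank1 row2 -> MISS (open row2); precharges=1
Acc 4: bank0 row4 -> HIT
Acc 5: bank0 row2 -> MISS (open row2); precharges=2
Acc 6: bank1 row4 -> MISS (open row4); precharges=3
Acc 7: bank0 row2 -> HIT
Acc 8: bank1 row0 -> MISS (open row0); precharges=4
Acc 9: bank1 row2 -> MISS (open row2); precharges=5
Acc 10: bank1 row1 -> MISS (open row1); precharges=6
Acc 11: bank1 row1 -> HIT
Acc 12: bank0 row1 -> MISS (open row1); precharges=7
Acc 13: bank1 row2 -> MISS (open row2); precharges=8
Acc 14: bank0 row3 -> MISS (open row3); precharges=9

Answer: 9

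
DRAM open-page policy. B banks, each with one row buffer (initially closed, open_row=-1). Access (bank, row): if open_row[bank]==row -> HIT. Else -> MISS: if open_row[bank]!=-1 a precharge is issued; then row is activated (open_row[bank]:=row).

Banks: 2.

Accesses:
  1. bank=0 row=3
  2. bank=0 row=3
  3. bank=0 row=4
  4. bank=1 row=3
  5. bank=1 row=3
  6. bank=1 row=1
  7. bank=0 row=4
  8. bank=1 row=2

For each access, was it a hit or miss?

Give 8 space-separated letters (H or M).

Answer: M H M M H M H M

Derivation:
Acc 1: bank0 row3 -> MISS (open row3); precharges=0
Acc 2: bank0 row3 -> HIT
Acc 3: bank0 row4 -> MISS (open row4); precharges=1
Acc 4: bank1 row3 -> MISS (open row3); precharges=1
Acc 5: bank1 row3 -> HIT
Acc 6: bank1 row1 -> MISS (open row1); precharges=2
Acc 7: bank0 row4 -> HIT
Acc 8: bank1 row2 -> MISS (open row2); precharges=3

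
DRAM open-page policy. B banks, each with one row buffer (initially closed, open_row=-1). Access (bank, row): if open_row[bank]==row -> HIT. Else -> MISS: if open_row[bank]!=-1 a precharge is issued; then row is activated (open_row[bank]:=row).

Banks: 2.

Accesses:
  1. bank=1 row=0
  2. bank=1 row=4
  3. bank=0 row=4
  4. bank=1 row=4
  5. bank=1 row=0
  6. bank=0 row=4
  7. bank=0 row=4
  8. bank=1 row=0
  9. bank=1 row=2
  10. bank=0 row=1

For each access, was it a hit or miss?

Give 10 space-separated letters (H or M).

Acc 1: bank1 row0 -> MISS (open row0); precharges=0
Acc 2: bank1 row4 -> MISS (open row4); precharges=1
Acc 3: bank0 row4 -> MISS (open row4); precharges=1
Acc 4: bank1 row4 -> HIT
Acc 5: bank1 row0 -> MISS (open row0); precharges=2
Acc 6: bank0 row4 -> HIT
Acc 7: bank0 row4 -> HIT
Acc 8: bank1 row0 -> HIT
Acc 9: bank1 row2 -> MISS (open row2); precharges=3
Acc 10: bank0 row1 -> MISS (open row1); precharges=4

Answer: M M M H M H H H M M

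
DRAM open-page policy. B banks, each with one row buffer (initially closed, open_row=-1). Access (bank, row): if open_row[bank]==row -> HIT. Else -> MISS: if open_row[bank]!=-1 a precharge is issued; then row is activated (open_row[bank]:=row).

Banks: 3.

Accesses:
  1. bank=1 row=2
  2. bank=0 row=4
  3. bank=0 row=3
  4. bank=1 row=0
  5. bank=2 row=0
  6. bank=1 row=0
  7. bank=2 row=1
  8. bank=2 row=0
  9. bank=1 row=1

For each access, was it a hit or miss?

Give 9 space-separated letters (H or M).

Answer: M M M M M H M M M

Derivation:
Acc 1: bank1 row2 -> MISS (open row2); precharges=0
Acc 2: bank0 row4 -> MISS (open row4); precharges=0
Acc 3: bank0 row3 -> MISS (open row3); precharges=1
Acc 4: bank1 row0 -> MISS (open row0); precharges=2
Acc 5: bank2 row0 -> MISS (open row0); precharges=2
Acc 6: bank1 row0 -> HIT
Acc 7: bank2 row1 -> MISS (open row1); precharges=3
Acc 8: bank2 row0 -> MISS (open row0); precharges=4
Acc 9: bank1 row1 -> MISS (open row1); precharges=5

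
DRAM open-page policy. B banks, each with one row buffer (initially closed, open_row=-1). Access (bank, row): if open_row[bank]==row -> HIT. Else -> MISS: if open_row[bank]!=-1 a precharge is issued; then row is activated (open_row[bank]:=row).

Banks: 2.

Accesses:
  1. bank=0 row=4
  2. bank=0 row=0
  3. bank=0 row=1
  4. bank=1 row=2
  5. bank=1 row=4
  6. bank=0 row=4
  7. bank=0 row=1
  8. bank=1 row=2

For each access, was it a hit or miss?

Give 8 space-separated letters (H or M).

Answer: M M M M M M M M

Derivation:
Acc 1: bank0 row4 -> MISS (open row4); precharges=0
Acc 2: bank0 row0 -> MISS (open row0); precharges=1
Acc 3: bank0 row1 -> MISS (open row1); precharges=2
Acc 4: bank1 row2 -> MISS (open row2); precharges=2
Acc 5: bank1 row4 -> MISS (open row4); precharges=3
Acc 6: bank0 row4 -> MISS (open row4); precharges=4
Acc 7: bank0 row1 -> MISS (open row1); precharges=5
Acc 8: bank1 row2 -> MISS (open row2); precharges=6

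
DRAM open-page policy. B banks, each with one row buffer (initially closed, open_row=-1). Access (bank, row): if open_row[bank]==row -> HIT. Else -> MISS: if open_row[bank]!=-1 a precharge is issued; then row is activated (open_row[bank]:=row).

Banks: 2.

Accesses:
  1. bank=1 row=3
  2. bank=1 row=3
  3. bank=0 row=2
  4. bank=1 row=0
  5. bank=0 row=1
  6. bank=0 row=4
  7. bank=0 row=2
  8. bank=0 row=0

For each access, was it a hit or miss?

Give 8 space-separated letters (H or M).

Answer: M H M M M M M M

Derivation:
Acc 1: bank1 row3 -> MISS (open row3); precharges=0
Acc 2: bank1 row3 -> HIT
Acc 3: bank0 row2 -> MISS (open row2); precharges=0
Acc 4: bank1 row0 -> MISS (open row0); precharges=1
Acc 5: bank0 row1 -> MISS (open row1); precharges=2
Acc 6: bank0 row4 -> MISS (open row4); precharges=3
Acc 7: bank0 row2 -> MISS (open row2); precharges=4
Acc 8: bank0 row0 -> MISS (open row0); precharges=5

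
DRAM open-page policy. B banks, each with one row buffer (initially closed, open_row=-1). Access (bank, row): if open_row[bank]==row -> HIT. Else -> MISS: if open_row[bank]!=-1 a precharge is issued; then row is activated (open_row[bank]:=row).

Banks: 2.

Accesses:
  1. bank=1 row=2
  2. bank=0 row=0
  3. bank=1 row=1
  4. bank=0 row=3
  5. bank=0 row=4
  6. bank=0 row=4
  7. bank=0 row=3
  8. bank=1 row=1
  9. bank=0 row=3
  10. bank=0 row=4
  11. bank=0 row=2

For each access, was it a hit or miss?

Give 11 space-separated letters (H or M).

Answer: M M M M M H M H H M M

Derivation:
Acc 1: bank1 row2 -> MISS (open row2); precharges=0
Acc 2: bank0 row0 -> MISS (open row0); precharges=0
Acc 3: bank1 row1 -> MISS (open row1); precharges=1
Acc 4: bank0 row3 -> MISS (open row3); precharges=2
Acc 5: bank0 row4 -> MISS (open row4); precharges=3
Acc 6: bank0 row4 -> HIT
Acc 7: bank0 row3 -> MISS (open row3); precharges=4
Acc 8: bank1 row1 -> HIT
Acc 9: bank0 row3 -> HIT
Acc 10: bank0 row4 -> MISS (open row4); precharges=5
Acc 11: bank0 row2 -> MISS (open row2); precharges=6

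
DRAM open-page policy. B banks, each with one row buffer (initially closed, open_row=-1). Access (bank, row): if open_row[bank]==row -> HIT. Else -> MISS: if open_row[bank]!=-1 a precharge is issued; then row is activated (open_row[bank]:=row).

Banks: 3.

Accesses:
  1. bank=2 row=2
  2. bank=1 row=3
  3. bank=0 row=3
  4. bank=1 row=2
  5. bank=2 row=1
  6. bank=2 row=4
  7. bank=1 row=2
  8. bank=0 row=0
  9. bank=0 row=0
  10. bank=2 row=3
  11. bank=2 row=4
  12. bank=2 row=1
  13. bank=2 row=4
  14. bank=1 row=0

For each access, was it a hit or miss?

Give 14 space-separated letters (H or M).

Acc 1: bank2 row2 -> MISS (open row2); precharges=0
Acc 2: bank1 row3 -> MISS (open row3); precharges=0
Acc 3: bank0 row3 -> MISS (open row3); precharges=0
Acc 4: bank1 row2 -> MISS (open row2); precharges=1
Acc 5: bank2 row1 -> MISS (open row1); precharges=2
Acc 6: bank2 row4 -> MISS (open row4); precharges=3
Acc 7: bank1 row2 -> HIT
Acc 8: bank0 row0 -> MISS (open row0); precharges=4
Acc 9: bank0 row0 -> HIT
Acc 10: bank2 row3 -> MISS (open row3); precharges=5
Acc 11: bank2 row4 -> MISS (open row4); precharges=6
Acc 12: bank2 row1 -> MISS (open row1); precharges=7
Acc 13: bank2 row4 -> MISS (open row4); precharges=8
Acc 14: bank1 row0 -> MISS (open row0); precharges=9

Answer: M M M M M M H M H M M M M M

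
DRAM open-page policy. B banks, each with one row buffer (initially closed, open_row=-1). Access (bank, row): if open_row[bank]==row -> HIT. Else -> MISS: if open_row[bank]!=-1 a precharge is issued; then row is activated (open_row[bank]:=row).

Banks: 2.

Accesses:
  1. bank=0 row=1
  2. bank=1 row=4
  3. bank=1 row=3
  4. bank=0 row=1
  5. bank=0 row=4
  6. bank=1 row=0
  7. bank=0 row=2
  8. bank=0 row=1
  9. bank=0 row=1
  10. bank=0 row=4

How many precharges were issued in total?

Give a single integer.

Answer: 6

Derivation:
Acc 1: bank0 row1 -> MISS (open row1); precharges=0
Acc 2: bank1 row4 -> MISS (open row4); precharges=0
Acc 3: bank1 row3 -> MISS (open row3); precharges=1
Acc 4: bank0 row1 -> HIT
Acc 5: bank0 row4 -> MISS (open row4); precharges=2
Acc 6: bank1 row0 -> MISS (open row0); precharges=3
Acc 7: bank0 row2 -> MISS (open row2); precharges=4
Acc 8: bank0 row1 -> MISS (open row1); precharges=5
Acc 9: bank0 row1 -> HIT
Acc 10: bank0 row4 -> MISS (open row4); precharges=6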